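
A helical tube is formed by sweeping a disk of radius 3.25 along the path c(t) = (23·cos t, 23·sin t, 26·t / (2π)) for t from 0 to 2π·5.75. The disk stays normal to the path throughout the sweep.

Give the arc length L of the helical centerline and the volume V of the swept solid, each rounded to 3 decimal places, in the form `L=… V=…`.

2πR = 2π·23 = 144.513262
per-turn = √(144.513262² + 26²) = √(20884.0829 + 676) = √21560.0829 = 146.833521
L = 5.75 × 146.833521 = 844.292746
V = π·3.25² × L = 33.183072 × 844.292746 = 28016.227327

L=844.293 V=28016.227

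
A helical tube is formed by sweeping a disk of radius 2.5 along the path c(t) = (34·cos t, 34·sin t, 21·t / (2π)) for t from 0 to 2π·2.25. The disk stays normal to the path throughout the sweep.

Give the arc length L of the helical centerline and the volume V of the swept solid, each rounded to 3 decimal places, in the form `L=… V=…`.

2πR = 2π·34 = 213.628300
per-turn = √(213.628300² + 21²) = √(45637.0508 + 441) = √46078.0508 = 214.657986
L = 2.25 × 214.657986 = 482.980467
V = π·2.5² × L = 19.634954 × 482.980467 = 9483.299302

L=482.980 V=9483.299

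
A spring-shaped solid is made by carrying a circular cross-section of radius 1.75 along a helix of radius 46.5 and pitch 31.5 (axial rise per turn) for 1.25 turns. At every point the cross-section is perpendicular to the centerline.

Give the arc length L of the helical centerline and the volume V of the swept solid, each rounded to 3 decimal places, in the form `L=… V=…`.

L=367.327 V=3534.096

2πR = 2π·46.5 = 292.168117
per-turn = √(292.168117² + 31.5²) = √(85362.2085 + 992.25) = √86354.4585 = 293.861291
L = 1.25 × 293.861291 = 367.326614
V = π·1.75² × L = 9.621128 × 367.326614 = 3534.096188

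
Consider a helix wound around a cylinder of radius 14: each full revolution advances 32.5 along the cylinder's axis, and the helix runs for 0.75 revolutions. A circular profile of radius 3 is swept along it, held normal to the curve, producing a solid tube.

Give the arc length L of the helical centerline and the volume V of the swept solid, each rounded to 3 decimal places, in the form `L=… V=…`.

2πR = 2π·14 = 87.964594
per-turn = √(87.964594² + 32.5²) = √(7737.7699 + 1056.25) = √8794.0199 = 93.776435
L = 0.75 × 93.776435 = 70.332327
V = π·3² × L = 28.274334 × 70.332327 = 1988.599685

L=70.332 V=1988.600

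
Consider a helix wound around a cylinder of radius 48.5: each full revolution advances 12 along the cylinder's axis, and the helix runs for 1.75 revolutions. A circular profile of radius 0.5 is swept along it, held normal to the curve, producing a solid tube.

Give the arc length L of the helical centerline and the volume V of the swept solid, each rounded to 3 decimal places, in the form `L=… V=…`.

L=533.699 V=419.166

2πR = 2π·48.5 = 304.734487
per-turn = √(304.734487² + 12²) = √(92863.1078 + 144) = √93007.1078 = 304.970667
L = 1.75 × 304.970667 = 533.698667
V = π·0.5² × L = 0.785398 × 533.698667 = 419.165953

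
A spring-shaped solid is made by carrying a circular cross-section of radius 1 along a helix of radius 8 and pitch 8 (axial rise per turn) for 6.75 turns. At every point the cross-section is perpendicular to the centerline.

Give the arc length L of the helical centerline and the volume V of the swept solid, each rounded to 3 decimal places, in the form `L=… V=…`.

L=343.562 V=1079.333

2πR = 2π·8 = 50.265482
per-turn = √(50.265482² + 8²) = √(2526.6187 + 64) = √2590.6187 = 50.898121
L = 6.75 × 50.898121 = 343.562317
V = π·1² × L = 3.141593 × 343.562317 = 1079.332851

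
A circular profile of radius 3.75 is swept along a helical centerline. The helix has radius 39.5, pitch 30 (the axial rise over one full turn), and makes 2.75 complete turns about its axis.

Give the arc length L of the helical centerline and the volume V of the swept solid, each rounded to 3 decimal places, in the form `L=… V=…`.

2πR = 2π·39.5 = 248.185820
per-turn = √(248.185820² + 30²) = √(61596.2011 + 900) = √62496.2011 = 249.992402
L = 2.75 × 249.992402 = 687.479106
V = π·3.75² × L = 44.178647 × 687.479106 = 30371.896512

L=687.479 V=30371.897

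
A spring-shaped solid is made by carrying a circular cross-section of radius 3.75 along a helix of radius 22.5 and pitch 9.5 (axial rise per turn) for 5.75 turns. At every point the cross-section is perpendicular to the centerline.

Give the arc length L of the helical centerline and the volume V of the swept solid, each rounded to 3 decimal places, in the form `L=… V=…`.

2πR = 2π·22.5 = 141.371669
per-turn = √(141.371669² + 9.5²) = √(19985.9489 + 90.25) = √20076.1989 = 141.690504
L = 5.75 × 141.690504 = 814.720398
V = π·3.75² × L = 44.178647 × 814.720398 = 35993.244605

L=814.720 V=35993.245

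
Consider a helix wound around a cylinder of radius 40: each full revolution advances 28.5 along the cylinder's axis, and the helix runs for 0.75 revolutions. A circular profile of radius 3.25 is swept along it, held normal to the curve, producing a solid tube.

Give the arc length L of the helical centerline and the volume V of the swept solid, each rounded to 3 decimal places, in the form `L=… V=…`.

L=189.704 V=6294.949

2πR = 2π·40 = 251.327412
per-turn = √(251.327412² + 28.5²) = √(63165.4682 + 812.25) = √63977.7182 = 252.938171
L = 0.75 × 252.938171 = 189.703628
V = π·3.25² × L = 33.183072 × 189.703628 = 6294.949222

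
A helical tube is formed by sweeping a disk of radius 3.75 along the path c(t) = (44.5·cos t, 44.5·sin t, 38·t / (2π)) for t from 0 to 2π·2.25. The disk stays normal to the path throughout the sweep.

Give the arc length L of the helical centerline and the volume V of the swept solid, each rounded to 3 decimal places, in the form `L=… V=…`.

L=634.887 V=28048.466

2πR = 2π·44.5 = 279.601746
per-turn = √(279.601746² + 38²) = √(78177.1365 + 1444) = √79621.1365 = 282.172175
L = 2.25 × 282.172175 = 634.887394
V = π·3.75² × L = 44.178647 × 634.887394 = 28048.465878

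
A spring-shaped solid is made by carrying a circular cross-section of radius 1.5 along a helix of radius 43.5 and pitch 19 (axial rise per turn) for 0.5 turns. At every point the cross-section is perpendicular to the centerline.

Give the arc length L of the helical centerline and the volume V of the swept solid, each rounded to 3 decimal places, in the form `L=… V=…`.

L=136.989 V=968.319

2πR = 2π·43.5 = 273.318561
per-turn = √(273.318561² + 19²) = √(74703.0357 + 361) = √75064.0357 = 273.978166
L = 0.5 × 273.978166 = 136.989083
V = π·1.5² × L = 7.068583 × 136.989083 = 968.318769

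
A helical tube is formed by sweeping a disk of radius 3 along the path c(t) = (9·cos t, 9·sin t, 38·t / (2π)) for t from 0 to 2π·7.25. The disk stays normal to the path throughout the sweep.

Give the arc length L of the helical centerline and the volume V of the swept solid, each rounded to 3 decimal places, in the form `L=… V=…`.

2πR = 2π·9 = 56.548668
per-turn = √(56.548668² + 38²) = √(3197.7518 + 1444) = √4641.7518 = 68.130403
L = 7.25 × 68.130403 = 493.945422
V = π·3² × L = 28.274334 × 493.945422 = 13965.977794

L=493.945 V=13965.978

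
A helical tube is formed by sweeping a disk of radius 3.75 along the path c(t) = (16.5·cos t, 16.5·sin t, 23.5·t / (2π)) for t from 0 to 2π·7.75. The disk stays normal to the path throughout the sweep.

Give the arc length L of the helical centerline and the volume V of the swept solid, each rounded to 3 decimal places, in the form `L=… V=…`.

L=823.845 V=36396.374

2πR = 2π·16.5 = 103.672558
per-turn = √(103.672558² + 23.5²) = √(10747.9992 + 552.25) = √11300.2492 = 106.302630
L = 7.75 × 106.302630 = 823.845384
V = π·3.75² × L = 44.178647 × 823.845384 = 36396.374159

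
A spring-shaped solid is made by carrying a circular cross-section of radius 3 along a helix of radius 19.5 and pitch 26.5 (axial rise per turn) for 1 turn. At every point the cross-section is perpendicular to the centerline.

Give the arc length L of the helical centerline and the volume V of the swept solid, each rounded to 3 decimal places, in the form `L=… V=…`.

L=125.355 V=3544.334

2πR = 2π·19.5 = 122.522113
per-turn = √(122.522113² + 26.5²) = √(15011.6683 + 702.25) = √15713.9183 = 125.355169
L = 1 × 125.355169 = 125.355169
V = π·3² × L = 28.274334 × 125.355169 = 3544.333891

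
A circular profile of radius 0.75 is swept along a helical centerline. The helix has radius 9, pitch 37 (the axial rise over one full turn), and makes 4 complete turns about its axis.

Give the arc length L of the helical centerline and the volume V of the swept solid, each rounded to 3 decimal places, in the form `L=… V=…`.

2πR = 2π·9 = 56.548668
per-turn = √(56.548668² + 37²) = √(3197.7518 + 1369) = √4566.7518 = 67.577747
L = 4 × 67.577747 = 270.310986
V = π·0.75² × L = 1.767146 × 270.310986 = 477.678942

L=270.311 V=477.679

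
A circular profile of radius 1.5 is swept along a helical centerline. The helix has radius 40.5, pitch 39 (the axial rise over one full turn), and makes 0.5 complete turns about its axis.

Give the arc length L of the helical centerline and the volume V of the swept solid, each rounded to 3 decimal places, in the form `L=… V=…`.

2πR = 2π·40.5 = 254.469005
per-turn = √(254.469005² + 39²) = √(64754.4745 + 1521) = √66275.4745 = 257.440235
L = 0.5 × 257.440235 = 128.720117
V = π·1.5² × L = 7.068583 × 128.720117 = 909.868894

L=128.720 V=909.869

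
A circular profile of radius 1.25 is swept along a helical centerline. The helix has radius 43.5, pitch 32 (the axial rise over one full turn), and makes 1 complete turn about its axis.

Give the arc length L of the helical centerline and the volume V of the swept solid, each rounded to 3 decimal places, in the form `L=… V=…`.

L=275.185 V=1350.813

2πR = 2π·43.5 = 273.318561
per-turn = √(273.318561² + 32²) = √(74703.0357 + 1024) = √75727.0357 = 275.185457
L = 1 × 275.185457 = 275.185457
V = π·1.25² × L = 4.908739 × 275.185457 = 1350.813453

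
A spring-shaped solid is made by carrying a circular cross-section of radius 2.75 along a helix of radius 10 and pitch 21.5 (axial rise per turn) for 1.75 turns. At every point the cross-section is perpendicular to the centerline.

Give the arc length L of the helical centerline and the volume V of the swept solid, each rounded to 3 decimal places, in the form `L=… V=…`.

2πR = 2π·10 = 62.831853
per-turn = √(62.831853² + 21.5²) = √(3947.8418 + 462.25) = √4410.0918 = 66.408522
L = 1.75 × 66.408522 = 116.214913
V = π·2.75² × L = 23.758294 × 116.214913 = 2761.068123

L=116.215 V=2761.068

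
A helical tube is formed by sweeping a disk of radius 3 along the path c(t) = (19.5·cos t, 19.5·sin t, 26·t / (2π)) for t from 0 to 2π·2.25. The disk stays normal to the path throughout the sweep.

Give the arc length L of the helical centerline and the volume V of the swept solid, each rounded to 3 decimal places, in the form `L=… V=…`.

L=281.813 V=7968.088

2πR = 2π·19.5 = 122.522113
per-turn = √(122.522113² + 26²) = √(15011.6683 + 676) = √15687.6683 = 125.250422
L = 2.25 × 125.250422 = 281.813450
V = π·3² × L = 28.274334 × 281.813450 = 7968.087585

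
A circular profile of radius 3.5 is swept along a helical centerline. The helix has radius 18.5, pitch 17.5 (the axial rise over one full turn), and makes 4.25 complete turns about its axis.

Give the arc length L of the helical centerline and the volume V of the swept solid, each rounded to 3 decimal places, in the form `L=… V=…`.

L=499.583 V=19226.196

2πR = 2π·18.5 = 116.238928
per-turn = √(116.238928² + 17.5²) = √(13511.4884 + 306.25) = √13817.7384 = 117.548877
L = 4.25 × 117.548877 = 499.582726
V = π·3.5² × L = 38.484510 × 499.582726 = 19226.196425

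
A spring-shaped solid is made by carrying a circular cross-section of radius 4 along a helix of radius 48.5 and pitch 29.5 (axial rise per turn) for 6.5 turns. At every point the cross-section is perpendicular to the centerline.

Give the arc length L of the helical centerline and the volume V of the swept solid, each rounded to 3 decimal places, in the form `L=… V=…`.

L=1990.034 V=100030.007

2πR = 2π·48.5 = 304.734487
per-turn = √(304.734487² + 29.5²) = √(92863.1078 + 870.25) = √93733.3578 = 306.159040
L = 6.5 × 306.159040 = 1990.033760
V = π·4² × L = 50.265482 × 1990.033760 = 100030.007072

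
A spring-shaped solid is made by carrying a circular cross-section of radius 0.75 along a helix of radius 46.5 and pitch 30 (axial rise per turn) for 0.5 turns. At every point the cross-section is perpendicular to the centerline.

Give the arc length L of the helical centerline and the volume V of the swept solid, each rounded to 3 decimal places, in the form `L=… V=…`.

L=146.852 V=259.509

2πR = 2π·46.5 = 292.168117
per-turn = √(292.168117² + 30²) = √(85362.2085 + 900) = √86262.2085 = 293.704287
L = 0.5 × 293.704287 = 146.852144
V = π·0.75² × L = 1.767146 × 146.852144 = 259.509159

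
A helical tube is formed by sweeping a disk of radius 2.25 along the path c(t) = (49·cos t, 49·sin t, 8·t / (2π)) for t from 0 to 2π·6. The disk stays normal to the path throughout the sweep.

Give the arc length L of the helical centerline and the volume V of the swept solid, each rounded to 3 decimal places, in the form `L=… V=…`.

2πR = 2π·49 = 307.876080
per-turn = √(307.876080² + 8²) = √(94787.6807 + 64) = √94851.6807 = 307.980000
L = 6 × 307.980000 = 1847.880003
V = π·2.25² × L = 15.904313 × 1847.880003 = 29389.261595

L=1847.880 V=29389.262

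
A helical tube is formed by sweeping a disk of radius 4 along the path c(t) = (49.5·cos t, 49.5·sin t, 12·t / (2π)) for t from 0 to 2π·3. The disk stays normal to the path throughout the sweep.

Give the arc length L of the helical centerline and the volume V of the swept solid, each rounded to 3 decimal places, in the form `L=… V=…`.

L=933.747 V=46935.256

2πR = 2π·49.5 = 311.017673
per-turn = √(311.017673² + 12²) = √(96731.9927 + 144) = √96875.9927 = 311.249085
L = 3 × 311.249085 = 933.747254
V = π·4² × L = 50.265482 × 933.747254 = 46935.256223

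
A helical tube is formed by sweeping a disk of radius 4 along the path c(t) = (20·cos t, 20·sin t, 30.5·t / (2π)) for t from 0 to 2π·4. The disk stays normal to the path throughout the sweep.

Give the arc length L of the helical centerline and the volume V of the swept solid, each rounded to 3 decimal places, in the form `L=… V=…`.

2πR = 2π·20 = 125.663706
per-turn = √(125.663706² + 30.5²) = √(15791.3670 + 930.25) = √16721.6170 = 129.312092
L = 4 × 129.312092 = 517.248367
V = π·4² × L = 50.265482 × 517.248367 = 25999.738693

L=517.248 V=25999.739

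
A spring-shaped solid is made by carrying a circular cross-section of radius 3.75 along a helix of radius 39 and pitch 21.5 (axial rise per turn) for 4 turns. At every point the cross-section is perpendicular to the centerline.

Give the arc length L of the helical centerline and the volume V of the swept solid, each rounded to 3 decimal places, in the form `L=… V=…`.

2πR = 2π·39 = 245.044227
per-turn = √(245.044227² + 21.5²) = √(60046.6732 + 462.25) = √60508.9232 = 245.985616
L = 4 × 245.985616 = 983.942463
V = π·3.75² × L = 44.178647 × 983.942463 = 43469.246445

L=983.942 V=43469.246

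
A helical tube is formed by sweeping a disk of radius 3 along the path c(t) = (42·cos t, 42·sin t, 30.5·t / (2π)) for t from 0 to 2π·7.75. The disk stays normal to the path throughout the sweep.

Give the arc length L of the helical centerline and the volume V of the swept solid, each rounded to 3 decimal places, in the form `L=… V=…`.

2πR = 2π·42 = 263.893783
per-turn = √(263.893783² + 30.5²) = √(69639.9287 + 930.25) = √70570.1787 = 265.650482
L = 7.75 × 265.650482 = 2058.791236
V = π·3² × L = 28.274334 × 2058.791236 = 58210.950814

L=2058.791 V=58210.951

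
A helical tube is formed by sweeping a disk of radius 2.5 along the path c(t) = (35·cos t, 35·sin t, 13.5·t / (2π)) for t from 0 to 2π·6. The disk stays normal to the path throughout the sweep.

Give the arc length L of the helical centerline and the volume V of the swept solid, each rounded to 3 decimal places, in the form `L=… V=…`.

2πR = 2π·35 = 219.911486
per-turn = √(219.911486² + 13.5²) = √(48361.0616 + 182.25) = √48543.3116 = 220.325467
L = 6 × 220.325467 = 1321.952804
V = π·2.5² × L = 19.634954 × 1321.952804 = 25956.482612

L=1321.953 V=25956.483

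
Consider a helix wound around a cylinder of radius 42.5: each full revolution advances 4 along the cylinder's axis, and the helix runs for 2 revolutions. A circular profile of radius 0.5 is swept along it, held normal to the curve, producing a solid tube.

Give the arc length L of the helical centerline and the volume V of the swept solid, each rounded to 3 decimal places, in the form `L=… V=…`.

L=534.131 V=419.505

2πR = 2π·42.5 = 267.035376
per-turn = √(267.035376² + 4²) = √(71307.8918 + 16) = √71323.8918 = 267.065332
L = 2 × 267.065332 = 534.130665
V = π·0.5² × L = 0.785398 × 534.130665 = 419.505243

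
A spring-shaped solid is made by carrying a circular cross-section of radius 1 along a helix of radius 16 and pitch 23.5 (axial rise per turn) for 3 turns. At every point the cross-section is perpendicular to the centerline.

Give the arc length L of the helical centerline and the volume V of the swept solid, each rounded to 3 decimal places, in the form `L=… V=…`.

2πR = 2π·16 = 100.530965
per-turn = √(100.530965² + 23.5²) = √(10106.4749 + 552.25) = √10658.7249 = 103.241101
L = 3 × 103.241101 = 309.723303
V = π·1² × L = 3.141593 × 309.723303 = 973.024452

L=309.723 V=973.024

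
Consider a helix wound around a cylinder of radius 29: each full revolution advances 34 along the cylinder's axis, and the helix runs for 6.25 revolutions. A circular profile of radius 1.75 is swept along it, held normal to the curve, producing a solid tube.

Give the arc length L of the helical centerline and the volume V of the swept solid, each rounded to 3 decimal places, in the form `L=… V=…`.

L=1158.483 V=11145.917

2πR = 2π·29 = 182.212374
per-turn = √(182.212374² + 34²) = √(33201.3492 + 1156) = √34357.3492 = 185.357355
L = 6.25 × 185.357355 = 1158.483471
V = π·1.75² × L = 9.621128 × 1158.483471 = 11145.917186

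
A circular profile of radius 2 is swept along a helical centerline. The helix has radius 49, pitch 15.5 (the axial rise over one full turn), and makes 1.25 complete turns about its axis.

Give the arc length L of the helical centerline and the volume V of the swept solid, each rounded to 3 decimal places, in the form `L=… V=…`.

2πR = 2π·49 = 307.876080
per-turn = √(307.876080² + 15.5²) = √(94787.6807 + 240.25) = √95027.9307 = 308.266006
L = 1.25 × 308.266006 = 385.332508
V = π·2² × L = 12.566371 × 385.332508 = 4842.231104

L=385.333 V=4842.231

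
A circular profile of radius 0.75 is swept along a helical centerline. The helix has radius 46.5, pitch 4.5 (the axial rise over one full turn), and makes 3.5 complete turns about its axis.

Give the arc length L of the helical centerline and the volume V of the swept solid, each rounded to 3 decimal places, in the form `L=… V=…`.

L=1022.710 V=1807.277

2πR = 2π·46.5 = 292.168117
per-turn = √(292.168117² + 4.5²) = √(85362.2085 + 20.25) = √85382.4585 = 292.202769
L = 3.5 × 292.202769 = 1022.709693
V = π·0.75² × L = 1.767146 × 1022.709693 = 1807.277208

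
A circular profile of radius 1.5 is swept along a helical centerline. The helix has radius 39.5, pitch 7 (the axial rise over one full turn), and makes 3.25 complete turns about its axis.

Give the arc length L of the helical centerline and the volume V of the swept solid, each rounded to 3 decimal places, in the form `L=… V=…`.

2πR = 2π·39.5 = 248.185820
per-turn = √(248.185820² + 7²) = √(61596.2011 + 49) = √61645.2011 = 248.284516
L = 3.25 × 248.284516 = 806.924678
V = π·1.5² × L = 7.068583 × 806.924678 = 5703.814442

L=806.925 V=5703.814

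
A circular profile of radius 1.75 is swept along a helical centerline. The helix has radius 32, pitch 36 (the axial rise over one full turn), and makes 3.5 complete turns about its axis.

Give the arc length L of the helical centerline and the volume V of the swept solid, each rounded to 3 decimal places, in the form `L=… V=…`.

2πR = 2π·32 = 201.061930
per-turn = √(201.061930² + 36²) = √(40425.8996 + 1296) = √41721.8996 = 204.259393
L = 3.5 × 204.259393 = 714.907875
V = π·1.75² × L = 9.621128 × 714.907875 = 6878.219822

L=714.908 V=6878.220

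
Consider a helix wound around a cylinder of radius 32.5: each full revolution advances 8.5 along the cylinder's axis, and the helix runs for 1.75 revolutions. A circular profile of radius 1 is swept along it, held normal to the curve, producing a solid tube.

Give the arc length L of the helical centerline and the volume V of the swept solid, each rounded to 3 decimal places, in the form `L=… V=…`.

L=357.666 V=1123.640

2πR = 2π·32.5 = 204.203522
per-turn = √(204.203522² + 8.5²) = √(41699.0786 + 72.25) = √41771.3286 = 204.380353
L = 1.75 × 204.380353 = 357.665617
V = π·1² × L = 3.141593 × 357.665617 = 1123.639676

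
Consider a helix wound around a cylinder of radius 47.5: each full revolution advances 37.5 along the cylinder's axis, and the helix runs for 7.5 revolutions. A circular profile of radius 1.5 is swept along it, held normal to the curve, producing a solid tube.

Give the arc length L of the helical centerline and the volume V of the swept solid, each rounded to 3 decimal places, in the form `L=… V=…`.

L=2255.985 V=15946.618

2πR = 2π·47.5 = 298.451302
per-turn = √(298.451302² + 37.5²) = √(89073.1797 + 1406.25) = √90479.4297 = 300.797988
L = 7.5 × 300.797988 = 2255.984912
V = π·1.5² × L = 7.068583 × 2255.984912 = 15946.617657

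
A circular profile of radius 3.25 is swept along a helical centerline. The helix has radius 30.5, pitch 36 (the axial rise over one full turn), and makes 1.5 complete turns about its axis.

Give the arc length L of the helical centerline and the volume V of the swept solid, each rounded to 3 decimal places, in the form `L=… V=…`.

2πR = 2π·30.5 = 191.637152
per-turn = √(191.637152² + 36²) = √(36724.7980 + 1296) = √38020.7980 = 194.989225
L = 1.5 × 194.989225 = 292.483838
V = π·3.25² × L = 33.183072 × 292.483838 = 9705.512371

L=292.484 V=9705.512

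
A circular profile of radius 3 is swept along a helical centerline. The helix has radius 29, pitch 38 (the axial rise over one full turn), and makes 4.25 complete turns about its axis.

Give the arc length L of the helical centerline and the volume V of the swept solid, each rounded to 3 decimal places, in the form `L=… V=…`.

L=791.064 V=22366.796

2πR = 2π·29 = 182.212374
per-turn = √(182.212374² + 38²) = √(33201.3492 + 1444) = √34645.3492 = 186.132612
L = 4.25 × 186.132612 = 791.063600
V = π·3² × L = 28.274334 × 791.063600 = 22366.796362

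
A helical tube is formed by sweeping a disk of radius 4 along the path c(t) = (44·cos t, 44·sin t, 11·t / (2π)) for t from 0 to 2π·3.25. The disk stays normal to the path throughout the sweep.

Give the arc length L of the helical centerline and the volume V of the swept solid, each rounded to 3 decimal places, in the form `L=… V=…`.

2πR = 2π·44 = 276.460154
per-turn = √(276.460154² + 11²) = √(76430.2165 + 121) = √76551.2165 = 276.678905
L = 3.25 × 276.678905 = 899.206441
V = π·4² × L = 50.265482 × 899.206441 = 45199.045601

L=899.206 V=45199.046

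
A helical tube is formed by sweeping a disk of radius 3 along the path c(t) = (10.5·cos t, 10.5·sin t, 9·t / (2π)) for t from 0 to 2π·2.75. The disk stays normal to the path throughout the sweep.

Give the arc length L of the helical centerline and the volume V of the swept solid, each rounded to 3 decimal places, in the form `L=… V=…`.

2πR = 2π·10.5 = 65.973446
per-turn = √(65.973446² + 9²) = √(4352.4955 + 81) = √4433.4955 = 66.584499
L = 2.75 × 66.584499 = 183.107373
V = π·3² × L = 28.274334 × 183.107373 = 5177.238999

L=183.107 V=5177.239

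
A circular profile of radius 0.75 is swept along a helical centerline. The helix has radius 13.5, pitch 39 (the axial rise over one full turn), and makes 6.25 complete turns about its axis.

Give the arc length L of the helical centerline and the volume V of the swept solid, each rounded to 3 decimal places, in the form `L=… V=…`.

2πR = 2π·13.5 = 84.823002
per-turn = √(84.823002² + 39²) = √(7194.9416 + 1521) = √8715.9416 = 93.359207
L = 6.25 × 93.359207 = 583.495046
V = π·0.75² × L = 1.767146 × 583.495046 = 1031.120860

L=583.495 V=1031.121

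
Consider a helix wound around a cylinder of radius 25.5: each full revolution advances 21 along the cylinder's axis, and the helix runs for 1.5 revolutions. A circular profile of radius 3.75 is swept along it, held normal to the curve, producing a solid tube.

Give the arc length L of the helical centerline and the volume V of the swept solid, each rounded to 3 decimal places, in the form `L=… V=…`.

L=242.387 V=10708.346

2πR = 2π·25.5 = 160.221225
per-turn = √(160.221225² + 21²) = √(25670.8410 + 441) = √26111.8410 = 161.591587
L = 1.5 × 161.591587 = 242.387381
V = π·3.75² × L = 44.178647 × 242.387381 = 10708.346457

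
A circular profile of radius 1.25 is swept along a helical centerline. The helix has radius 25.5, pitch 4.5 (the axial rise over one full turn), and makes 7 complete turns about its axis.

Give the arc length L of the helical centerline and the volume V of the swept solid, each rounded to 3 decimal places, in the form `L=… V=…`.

L=1121.991 V=5507.560

2πR = 2π·25.5 = 160.221225
per-turn = √(160.221225² + 4.5²) = √(25670.8410 + 20.25) = √25691.0910 = 160.284407
L = 7 × 160.284407 = 1121.990847
V = π·1.25² × L = 4.908739 × 1121.990847 = 5507.559692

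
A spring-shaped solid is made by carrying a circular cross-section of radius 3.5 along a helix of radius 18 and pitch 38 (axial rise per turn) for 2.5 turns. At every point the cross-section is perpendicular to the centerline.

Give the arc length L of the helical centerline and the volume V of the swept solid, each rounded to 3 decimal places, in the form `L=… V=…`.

2πR = 2π·18 = 113.097336
per-turn = √(113.097336² + 38²) = √(12791.0073 + 1444) = √14235.0073 = 119.310550
L = 2.5 × 119.310550 = 298.276375
V = π·3.5² × L = 38.484510 × 298.276375 = 11479.020123

L=298.276 V=11479.020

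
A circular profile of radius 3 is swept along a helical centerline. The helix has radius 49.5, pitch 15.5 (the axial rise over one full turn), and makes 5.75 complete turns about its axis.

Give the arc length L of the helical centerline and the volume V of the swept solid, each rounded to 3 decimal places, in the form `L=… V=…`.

2πR = 2π·49.5 = 311.017673
per-turn = √(311.017673² + 15.5²) = √(96731.9927 + 240.25) = √96972.2427 = 311.403665
L = 5.75 × 311.403665 = 1790.571075
V = π·3² × L = 28.274334 × 1790.571075 = 50627.204421

L=1790.571 V=50627.204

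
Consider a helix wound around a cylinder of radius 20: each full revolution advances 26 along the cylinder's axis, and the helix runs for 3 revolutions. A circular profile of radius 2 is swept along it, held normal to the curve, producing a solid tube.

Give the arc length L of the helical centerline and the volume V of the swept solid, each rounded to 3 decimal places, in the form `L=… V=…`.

L=384.976 V=4837.748

2πR = 2π·20 = 125.663706
per-turn = √(125.663706² + 26²) = √(15791.3670 + 676) = √16467.3670 = 128.325239
L = 3 × 128.325239 = 384.975718
V = π·2² × L = 12.566371 × 384.975718 = 4837.747549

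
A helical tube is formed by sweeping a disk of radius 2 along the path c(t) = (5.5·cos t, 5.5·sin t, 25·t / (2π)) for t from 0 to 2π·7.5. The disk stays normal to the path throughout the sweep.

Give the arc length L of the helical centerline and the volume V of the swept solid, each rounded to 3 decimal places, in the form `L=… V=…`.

L=319.893 V=4019.888

2πR = 2π·5.5 = 34.557519
per-turn = √(34.557519² + 25²) = √(1194.2221 + 625) = √1819.2221 = 42.652340
L = 7.5 × 42.652340 = 319.892552
V = π·2² × L = 12.566371 × 319.892552 = 4019.888368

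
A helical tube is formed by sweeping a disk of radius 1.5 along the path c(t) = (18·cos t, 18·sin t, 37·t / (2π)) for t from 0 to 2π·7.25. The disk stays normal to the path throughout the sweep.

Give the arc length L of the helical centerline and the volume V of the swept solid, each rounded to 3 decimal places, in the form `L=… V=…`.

L=862.720 V=6098.207

2πR = 2π·18 = 113.097336
per-turn = √(113.097336² + 37²) = √(12791.0073 + 1369) = √14160.0073 = 118.995829
L = 7.25 × 118.995829 = 862.719760
V = π·1.5² × L = 7.068583 × 862.719760 = 6098.206634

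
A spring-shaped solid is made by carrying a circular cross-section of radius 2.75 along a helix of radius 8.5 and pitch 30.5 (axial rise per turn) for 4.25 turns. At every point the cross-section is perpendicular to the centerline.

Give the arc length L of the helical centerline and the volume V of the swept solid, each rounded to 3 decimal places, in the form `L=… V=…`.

L=261.386 V=6210.083

2πR = 2π·8.5 = 53.407075
per-turn = √(53.407075² + 30.5²) = √(2852.3157 + 930.25) = √3782.5657 = 61.502566
L = 4.25 × 61.502566 = 261.385907
V = π·2.75² × L = 23.758294 × 261.385907 = 6210.083345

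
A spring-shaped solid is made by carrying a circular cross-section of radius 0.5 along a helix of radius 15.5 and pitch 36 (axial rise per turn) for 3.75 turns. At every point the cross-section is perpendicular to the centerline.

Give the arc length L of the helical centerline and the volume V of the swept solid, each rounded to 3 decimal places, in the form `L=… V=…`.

2πR = 2π·15.5 = 97.389372
per-turn = √(97.389372² + 36²) = √(9484.6898 + 1296) = √10780.6898 = 103.830101
L = 3.75 × 103.830101 = 389.362878
V = π·0.5² × L = 0.785398 × 389.362878 = 305.804889

L=389.363 V=305.805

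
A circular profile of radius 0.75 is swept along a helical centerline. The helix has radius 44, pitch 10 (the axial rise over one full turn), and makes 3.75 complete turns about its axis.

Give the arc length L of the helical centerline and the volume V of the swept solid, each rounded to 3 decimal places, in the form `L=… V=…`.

2πR = 2π·44 = 276.460154
per-turn = √(276.460154² + 10²) = √(76430.2165 + 100) = √76530.2165 = 276.640952
L = 3.75 × 276.640952 = 1037.403571
V = π·0.75² × L = 1.767146 × 1037.403571 = 1833.243434

L=1037.404 V=1833.243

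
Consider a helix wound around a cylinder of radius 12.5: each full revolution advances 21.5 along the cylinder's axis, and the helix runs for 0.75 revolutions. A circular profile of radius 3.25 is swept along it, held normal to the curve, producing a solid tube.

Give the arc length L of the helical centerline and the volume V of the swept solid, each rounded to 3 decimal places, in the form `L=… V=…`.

L=61.072 V=2026.559

2πR = 2π·12.5 = 78.539816
per-turn = √(78.539816² + 21.5²) = √(6168.5028 + 462.25) = √6630.7528 = 81.429434
L = 0.75 × 81.429434 = 61.072076
V = π·3.25² × L = 33.183072 × 61.072076 = 2026.559108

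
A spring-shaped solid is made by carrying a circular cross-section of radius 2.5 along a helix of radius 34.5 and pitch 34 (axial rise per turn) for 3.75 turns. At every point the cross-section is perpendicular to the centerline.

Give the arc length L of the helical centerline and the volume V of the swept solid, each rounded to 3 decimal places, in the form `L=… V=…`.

L=822.825 V=16156.140

2πR = 2π·34.5 = 216.769893
per-turn = √(216.769893² + 34²) = √(46989.1866 + 1156) = √48145.1866 = 219.420114
L = 3.75 × 219.420114 = 822.825429
V = π·2.5² × L = 19.634954 × 822.825429 = 16156.139510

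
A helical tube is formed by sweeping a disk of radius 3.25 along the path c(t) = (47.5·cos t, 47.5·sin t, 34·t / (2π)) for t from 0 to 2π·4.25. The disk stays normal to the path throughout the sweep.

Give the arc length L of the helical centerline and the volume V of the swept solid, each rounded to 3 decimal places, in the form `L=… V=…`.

L=1276.622 V=42362.251

2πR = 2π·47.5 = 298.451302
per-turn = √(298.451302² + 34²) = √(89073.1797 + 1156) = √90229.1797 = 300.381723
L = 4.25 × 300.381723 = 1276.622324
V = π·3.25² × L = 33.183072 × 1276.622324 = 42362.251016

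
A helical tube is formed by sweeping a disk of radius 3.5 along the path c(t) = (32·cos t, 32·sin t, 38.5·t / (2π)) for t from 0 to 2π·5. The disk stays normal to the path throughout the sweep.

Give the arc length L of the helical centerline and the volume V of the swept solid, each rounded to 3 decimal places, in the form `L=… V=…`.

L=1023.574 V=39391.744

2πR = 2π·32 = 201.061930
per-turn = √(201.061930² + 38.5²) = √(40425.8996 + 1482.25) = √41908.1496 = 204.714801
L = 5 × 204.714801 = 1023.574004
V = π·3.5² × L = 38.484510 × 1023.574004 = 39391.743981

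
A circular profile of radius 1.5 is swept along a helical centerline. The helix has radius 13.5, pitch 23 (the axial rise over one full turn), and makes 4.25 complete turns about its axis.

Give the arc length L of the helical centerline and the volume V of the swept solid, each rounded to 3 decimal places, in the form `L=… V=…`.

2πR = 2π·13.5 = 84.823002
per-turn = √(84.823002² + 23²) = √(7194.9416 + 529) = √7723.9416 = 87.885958
L = 4.25 × 87.885958 = 373.515321
V = π·1.5² × L = 7.068583 × 373.515321 = 2640.224227

L=373.515 V=2640.224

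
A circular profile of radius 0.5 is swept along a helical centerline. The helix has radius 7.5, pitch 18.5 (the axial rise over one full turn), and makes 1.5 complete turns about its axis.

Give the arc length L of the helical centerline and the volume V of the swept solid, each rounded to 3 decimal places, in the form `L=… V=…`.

L=75.938 V=59.641

2πR = 2π·7.5 = 47.123890
per-turn = √(47.123890² + 18.5²) = √(2220.6610 + 342.25) = √2562.9110 = 50.625201
L = 1.5 × 50.625201 = 75.937802
V = π·0.5² × L = 0.785398 × 75.937802 = 59.641410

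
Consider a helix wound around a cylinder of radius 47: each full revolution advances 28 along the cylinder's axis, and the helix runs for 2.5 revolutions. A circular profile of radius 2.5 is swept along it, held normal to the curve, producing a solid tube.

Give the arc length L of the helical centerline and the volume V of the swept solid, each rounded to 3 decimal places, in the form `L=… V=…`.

L=741.585 V=14560.995

2πR = 2π·47 = 295.309709
per-turn = √(295.309709² + 28²) = √(87207.8245 + 784) = √87991.8245 = 296.634159
L = 2.5 × 296.634159 = 741.585398
V = π·2.5² × L = 19.634954 × 741.585398 = 14560.995247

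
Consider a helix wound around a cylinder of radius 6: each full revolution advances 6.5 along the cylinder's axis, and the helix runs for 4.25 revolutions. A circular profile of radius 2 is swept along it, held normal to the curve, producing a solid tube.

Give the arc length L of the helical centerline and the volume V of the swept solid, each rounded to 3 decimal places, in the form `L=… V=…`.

L=162.585 V=2043.107

2πR = 2π·6 = 37.699112
per-turn = √(37.699112² + 6.5²) = √(1421.2230 + 42.25) = √1463.4730 = 38.255366
L = 4.25 × 38.255366 = 162.585306
V = π·2² × L = 12.566371 × 162.585306 = 2043.107210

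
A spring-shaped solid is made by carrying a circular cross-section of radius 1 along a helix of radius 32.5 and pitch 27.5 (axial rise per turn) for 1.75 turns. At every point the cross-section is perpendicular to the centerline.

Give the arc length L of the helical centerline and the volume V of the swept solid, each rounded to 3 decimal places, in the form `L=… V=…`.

L=360.582 V=1132.802

2πR = 2π·32.5 = 204.203522
per-turn = √(204.203522² + 27.5²) = √(41699.0786 + 756.25) = √42455.3286 = 206.046909
L = 1.75 × 206.046909 = 360.582090
V = π·1² × L = 3.141593 × 360.582090 = 1132.802046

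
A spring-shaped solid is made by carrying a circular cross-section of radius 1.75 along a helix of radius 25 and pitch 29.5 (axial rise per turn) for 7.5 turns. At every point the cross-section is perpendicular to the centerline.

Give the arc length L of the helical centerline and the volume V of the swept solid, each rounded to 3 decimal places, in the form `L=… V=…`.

L=1198.693 V=11532.777

2πR = 2π·25 = 157.079633
per-turn = √(157.079633² + 29.5²) = √(24674.0110 + 870.25) = √25544.2610 = 159.825721
L = 7.5 × 159.825721 = 1198.692905
V = π·1.75² × L = 9.621128 × 1198.692905 = 11532.777278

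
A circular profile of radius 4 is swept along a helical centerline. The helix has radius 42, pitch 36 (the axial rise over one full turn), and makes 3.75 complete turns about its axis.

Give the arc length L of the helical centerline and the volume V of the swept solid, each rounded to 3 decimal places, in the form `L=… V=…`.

2πR = 2π·42 = 263.893783
per-turn = √(263.893783² + 36²) = √(69639.9287 + 1296) = √70935.9287 = 266.337997
L = 3.75 × 266.337997 = 998.767489
V = π·4² × L = 50.265482 × 998.767489 = 50203.529688

L=998.767 V=50203.530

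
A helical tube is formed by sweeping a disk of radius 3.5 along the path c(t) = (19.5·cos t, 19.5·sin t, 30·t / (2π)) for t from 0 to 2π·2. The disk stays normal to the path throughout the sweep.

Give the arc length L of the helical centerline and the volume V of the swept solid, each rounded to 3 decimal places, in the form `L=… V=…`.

2πR = 2π·19.5 = 122.522113
per-turn = √(122.522113² + 30²) = √(15011.6683 + 900) = √15911.6683 = 126.141461
L = 2 × 126.141461 = 252.282923
V = π·3.5² × L = 38.484510 × 252.282923 = 9708.984670

L=252.283 V=9708.985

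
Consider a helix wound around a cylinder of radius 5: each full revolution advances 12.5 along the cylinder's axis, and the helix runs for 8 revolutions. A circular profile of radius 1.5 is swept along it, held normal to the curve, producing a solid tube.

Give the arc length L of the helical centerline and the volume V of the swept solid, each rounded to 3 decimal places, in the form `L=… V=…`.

2πR = 2π·5 = 31.415927
per-turn = √(31.415927² + 12.5²) = √(986.9604 + 156.25) = √1143.2104 = 33.811395
L = 8 × 33.811395 = 270.491161
V = π·1.5² × L = 7.068583 × 270.491161 = 1911.989349

L=270.491 V=1911.989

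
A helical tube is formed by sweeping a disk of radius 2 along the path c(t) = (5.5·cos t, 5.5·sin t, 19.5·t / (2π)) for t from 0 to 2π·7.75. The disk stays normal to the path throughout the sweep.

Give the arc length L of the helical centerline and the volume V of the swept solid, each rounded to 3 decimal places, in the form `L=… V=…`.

L=307.517 V=3864.373

2πR = 2π·5.5 = 34.557519
per-turn = √(34.557519² + 19.5²) = √(1194.2221 + 380.25) = √1574.4721 = 39.679619
L = 7.75 × 39.679619 = 307.517044
V = π·2² × L = 12.566371 × 307.517044 = 3864.373147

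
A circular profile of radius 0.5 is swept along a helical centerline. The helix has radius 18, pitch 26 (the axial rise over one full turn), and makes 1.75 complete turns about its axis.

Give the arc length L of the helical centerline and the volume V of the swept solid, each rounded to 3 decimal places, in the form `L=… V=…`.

L=203.083 V=159.501

2πR = 2π·18 = 113.097336
per-turn = √(113.097336² + 26²) = √(12791.0073 + 676) = √13467.0073 = 116.047436
L = 1.75 × 116.047436 = 203.083012
V = π·0.5² × L = 0.785398 × 203.083012 = 159.501025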